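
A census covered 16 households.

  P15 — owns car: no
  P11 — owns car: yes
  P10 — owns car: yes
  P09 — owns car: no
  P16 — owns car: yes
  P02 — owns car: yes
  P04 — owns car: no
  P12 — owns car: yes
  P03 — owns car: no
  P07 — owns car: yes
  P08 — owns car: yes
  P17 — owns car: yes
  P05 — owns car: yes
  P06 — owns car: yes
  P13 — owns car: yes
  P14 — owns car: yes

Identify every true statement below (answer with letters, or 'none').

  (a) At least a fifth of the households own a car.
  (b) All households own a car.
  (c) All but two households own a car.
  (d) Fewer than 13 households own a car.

(a), (d)

|A| = 16, |A ∩ B| = 12, |A ∖ B| = 4.
(a) |A ∩ B| / |A| ≥ 1/5: holds.
(b) A ⊆ B, i.e. every element of A is in B (|A ∖ B| = 0): fails.
(c) |A ∖ B| = 2: fails.
(d) |A ∩ B| < 13: holds.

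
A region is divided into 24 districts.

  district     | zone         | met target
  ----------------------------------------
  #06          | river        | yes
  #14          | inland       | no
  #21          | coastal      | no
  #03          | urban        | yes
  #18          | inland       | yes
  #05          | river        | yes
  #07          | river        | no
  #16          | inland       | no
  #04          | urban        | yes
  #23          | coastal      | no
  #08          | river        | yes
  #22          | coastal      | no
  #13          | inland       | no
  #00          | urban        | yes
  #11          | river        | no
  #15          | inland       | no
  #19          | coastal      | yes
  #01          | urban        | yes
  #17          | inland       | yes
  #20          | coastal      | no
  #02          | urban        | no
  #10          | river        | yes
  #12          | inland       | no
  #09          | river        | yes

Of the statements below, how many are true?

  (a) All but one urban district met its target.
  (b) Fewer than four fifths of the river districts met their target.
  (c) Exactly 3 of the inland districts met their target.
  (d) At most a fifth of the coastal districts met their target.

(a) urban: |A| = 5, |A ∩ B| = 4; needs |A ∖ B| = 1 — true.
(b) river: |A| = 7, |A ∩ B| = 5; needs |A ∩ B| / |A| < 4/5 — true.
(c) inland: |A| = 7, |A ∩ B| = 2; needs |A ∩ B| = 3 — false.
(d) coastal: |A| = 5, |A ∩ B| = 1; needs |A ∩ B| / |A| ≤ 1/5 — true.

3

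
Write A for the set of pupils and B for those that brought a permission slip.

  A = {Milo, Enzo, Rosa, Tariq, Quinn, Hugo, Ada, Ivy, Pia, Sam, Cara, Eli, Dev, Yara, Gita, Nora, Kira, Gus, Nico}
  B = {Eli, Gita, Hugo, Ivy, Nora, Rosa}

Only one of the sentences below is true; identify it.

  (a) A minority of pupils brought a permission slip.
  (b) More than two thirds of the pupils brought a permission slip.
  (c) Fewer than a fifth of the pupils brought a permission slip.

(a)

|A| = 19, |A ∩ B| = 6, |A ∖ B| = 13.
(a) requires |A ∩ B| < |A ∖ B|: true.
(b) requires |A ∩ B| / |A| > 2/3: false.
(c) requires |A ∩ B| / |A| < 1/5: false.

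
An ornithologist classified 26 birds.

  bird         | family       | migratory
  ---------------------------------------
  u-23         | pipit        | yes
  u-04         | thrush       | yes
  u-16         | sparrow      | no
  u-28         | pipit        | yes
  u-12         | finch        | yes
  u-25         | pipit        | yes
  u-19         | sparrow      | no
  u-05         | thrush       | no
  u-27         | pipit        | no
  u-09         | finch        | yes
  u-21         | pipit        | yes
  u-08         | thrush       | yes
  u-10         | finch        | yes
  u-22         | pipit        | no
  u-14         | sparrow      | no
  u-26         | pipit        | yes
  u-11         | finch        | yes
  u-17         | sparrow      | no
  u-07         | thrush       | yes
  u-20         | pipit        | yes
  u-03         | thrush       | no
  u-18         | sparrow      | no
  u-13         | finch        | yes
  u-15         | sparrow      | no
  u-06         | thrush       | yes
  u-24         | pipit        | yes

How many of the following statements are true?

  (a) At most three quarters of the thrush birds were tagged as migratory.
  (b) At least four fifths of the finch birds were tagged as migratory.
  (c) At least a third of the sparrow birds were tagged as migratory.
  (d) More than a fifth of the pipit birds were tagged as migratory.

(a) thrush: |A| = 6, |A ∩ B| = 4; needs |A ∩ B| / |A| ≤ 3/4 — true.
(b) finch: |A| = 5, |A ∩ B| = 5; needs |A ∩ B| / |A| ≥ 4/5 — true.
(c) sparrow: |A| = 6, |A ∩ B| = 0; needs |A ∩ B| / |A| ≥ 1/3 — false.
(d) pipit: |A| = 9, |A ∩ B| = 7; needs |A ∩ B| / |A| > 1/5 — true.

3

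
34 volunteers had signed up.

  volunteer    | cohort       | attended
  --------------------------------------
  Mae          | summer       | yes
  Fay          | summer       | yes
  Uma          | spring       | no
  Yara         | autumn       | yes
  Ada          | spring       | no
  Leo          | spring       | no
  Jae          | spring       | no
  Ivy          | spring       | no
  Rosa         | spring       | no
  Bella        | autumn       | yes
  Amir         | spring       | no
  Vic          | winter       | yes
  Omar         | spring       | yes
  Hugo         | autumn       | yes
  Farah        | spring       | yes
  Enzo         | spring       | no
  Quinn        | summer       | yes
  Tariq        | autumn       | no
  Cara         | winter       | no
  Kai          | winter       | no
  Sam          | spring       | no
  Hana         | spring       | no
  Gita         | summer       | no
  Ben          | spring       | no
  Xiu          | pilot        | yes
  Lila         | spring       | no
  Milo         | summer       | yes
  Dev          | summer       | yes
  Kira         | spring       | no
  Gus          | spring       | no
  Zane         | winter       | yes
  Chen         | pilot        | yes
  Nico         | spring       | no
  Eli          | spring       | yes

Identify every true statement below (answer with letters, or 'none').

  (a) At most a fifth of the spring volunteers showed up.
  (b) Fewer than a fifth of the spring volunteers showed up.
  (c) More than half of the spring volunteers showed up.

|A| = 18, |A ∩ B| = 3, |A ∖ B| = 15.
(a) |A ∩ B| / |A| ≤ 1/5: holds.
(b) |A ∩ B| / |A| < 1/5: holds.
(c) |A ∩ B| > |A ∖ B|: fails.

(a), (b)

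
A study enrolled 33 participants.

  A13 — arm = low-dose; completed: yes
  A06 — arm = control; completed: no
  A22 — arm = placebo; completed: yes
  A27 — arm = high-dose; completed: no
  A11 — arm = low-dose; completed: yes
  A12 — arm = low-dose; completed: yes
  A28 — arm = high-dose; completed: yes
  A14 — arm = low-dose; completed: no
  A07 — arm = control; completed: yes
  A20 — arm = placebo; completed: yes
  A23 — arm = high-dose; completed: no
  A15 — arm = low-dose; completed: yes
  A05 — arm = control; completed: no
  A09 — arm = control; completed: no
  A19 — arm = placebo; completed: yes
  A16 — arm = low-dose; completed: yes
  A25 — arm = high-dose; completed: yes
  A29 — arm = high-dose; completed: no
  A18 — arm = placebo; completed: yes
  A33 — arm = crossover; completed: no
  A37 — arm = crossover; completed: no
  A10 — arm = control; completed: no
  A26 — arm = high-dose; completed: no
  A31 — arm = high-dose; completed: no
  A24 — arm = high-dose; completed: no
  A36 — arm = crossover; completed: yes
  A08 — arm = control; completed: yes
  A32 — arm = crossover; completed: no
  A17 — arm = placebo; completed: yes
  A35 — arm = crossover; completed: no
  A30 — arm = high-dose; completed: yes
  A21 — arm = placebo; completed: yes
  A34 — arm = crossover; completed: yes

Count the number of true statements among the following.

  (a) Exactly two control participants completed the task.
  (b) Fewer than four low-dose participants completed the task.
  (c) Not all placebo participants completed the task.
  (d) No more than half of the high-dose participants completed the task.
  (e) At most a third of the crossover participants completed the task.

3

(a) control: |A| = 6, |A ∩ B| = 2; needs |A ∩ B| = 2 — true.
(b) low-dose: |A| = 6, |A ∩ B| = 5; needs |A ∩ B| < 4 — false.
(c) placebo: |A| = 6, |A ∩ B| = 6; needs A ⊄ B (|A ∖ B| ≥ 1) — false.
(d) high-dose: |A| = 9, |A ∩ B| = 3; needs |A ∩ B| ≤ |A ∖ B| — true.
(e) crossover: |A| = 6, |A ∩ B| = 2; needs |A ∩ B| / |A| ≤ 1/3 — true.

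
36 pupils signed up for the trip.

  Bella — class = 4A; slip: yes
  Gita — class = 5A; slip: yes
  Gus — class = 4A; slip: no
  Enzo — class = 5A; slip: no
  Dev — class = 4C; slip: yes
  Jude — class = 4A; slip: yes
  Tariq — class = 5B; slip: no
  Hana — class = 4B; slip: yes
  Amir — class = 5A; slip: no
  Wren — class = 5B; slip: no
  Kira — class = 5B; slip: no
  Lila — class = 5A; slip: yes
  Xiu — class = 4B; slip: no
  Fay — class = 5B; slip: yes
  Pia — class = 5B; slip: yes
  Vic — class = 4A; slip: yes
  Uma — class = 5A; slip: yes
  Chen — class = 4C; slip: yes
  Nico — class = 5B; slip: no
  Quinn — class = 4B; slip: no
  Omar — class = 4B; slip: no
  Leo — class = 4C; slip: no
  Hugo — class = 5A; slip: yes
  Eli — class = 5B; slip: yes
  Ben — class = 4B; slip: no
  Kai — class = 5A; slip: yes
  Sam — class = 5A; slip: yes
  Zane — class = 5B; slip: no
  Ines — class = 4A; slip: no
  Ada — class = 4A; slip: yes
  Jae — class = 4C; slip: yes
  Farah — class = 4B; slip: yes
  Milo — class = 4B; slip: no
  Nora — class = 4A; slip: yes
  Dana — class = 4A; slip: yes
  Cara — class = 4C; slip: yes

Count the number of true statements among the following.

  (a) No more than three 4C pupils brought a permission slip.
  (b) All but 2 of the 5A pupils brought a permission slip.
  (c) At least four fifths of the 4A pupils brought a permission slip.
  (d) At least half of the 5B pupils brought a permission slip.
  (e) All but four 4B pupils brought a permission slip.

1

(a) 4C: |A| = 5, |A ∩ B| = 4; needs |A ∩ B| ≤ 3 — false.
(b) 5A: |A| = 8, |A ∩ B| = 6; needs |A ∖ B| = 2 — true.
(c) 4A: |A| = 8, |A ∩ B| = 6; needs |A ∩ B| / |A| ≥ 4/5 — false.
(d) 5B: |A| = 8, |A ∩ B| = 3; needs |A ∩ B| ≥ |A ∖ B| — false.
(e) 4B: |A| = 7, |A ∩ B| = 2; needs |A ∖ B| = 4 — false.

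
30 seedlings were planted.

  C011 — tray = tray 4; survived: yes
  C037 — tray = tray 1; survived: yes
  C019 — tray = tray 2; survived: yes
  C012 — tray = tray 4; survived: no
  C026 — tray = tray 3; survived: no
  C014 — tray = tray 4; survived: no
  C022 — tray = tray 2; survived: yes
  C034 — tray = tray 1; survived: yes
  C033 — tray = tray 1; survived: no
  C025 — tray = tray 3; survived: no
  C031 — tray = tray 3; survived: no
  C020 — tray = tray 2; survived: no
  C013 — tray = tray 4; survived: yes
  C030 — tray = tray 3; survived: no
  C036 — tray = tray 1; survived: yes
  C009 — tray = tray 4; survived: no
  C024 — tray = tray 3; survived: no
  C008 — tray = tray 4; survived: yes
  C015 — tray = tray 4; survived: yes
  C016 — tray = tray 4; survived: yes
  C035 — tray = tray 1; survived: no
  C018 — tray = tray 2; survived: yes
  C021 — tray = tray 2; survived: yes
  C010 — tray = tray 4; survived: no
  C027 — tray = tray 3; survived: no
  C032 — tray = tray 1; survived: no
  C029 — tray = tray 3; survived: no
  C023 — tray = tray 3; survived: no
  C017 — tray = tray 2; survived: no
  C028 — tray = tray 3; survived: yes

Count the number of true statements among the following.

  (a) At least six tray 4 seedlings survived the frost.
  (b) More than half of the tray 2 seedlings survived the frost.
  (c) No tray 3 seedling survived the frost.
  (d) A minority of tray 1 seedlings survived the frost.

(a) tray 4: |A| = 9, |A ∩ B| = 5; needs |A ∩ B| ≥ 6 — false.
(b) tray 2: |A| = 6, |A ∩ B| = 4; needs |A ∩ B| > |A ∖ B| — true.
(c) tray 3: |A| = 9, |A ∩ B| = 1; needs A ∩ B = ∅ (|A ∩ B| = 0) — false.
(d) tray 1: |A| = 6, |A ∩ B| = 3; needs |A ∩ B| < |A ∖ B| — false.

1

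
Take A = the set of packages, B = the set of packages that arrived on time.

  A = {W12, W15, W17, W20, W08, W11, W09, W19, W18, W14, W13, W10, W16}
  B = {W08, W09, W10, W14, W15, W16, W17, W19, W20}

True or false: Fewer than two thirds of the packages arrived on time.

False

The determiner here denotes the relation: |A ∩ B| / |A| < 2/3.
A (the restrictor) = {W12, W15, W17, W20, W08, W11, W09, W19, W18, W14, W13, W10, W16}, |A| = 13.
A ∩ B = {W15, W17, W20, W08, W09, W19, W14, W10, W16}, so |A ∩ B| = 9.
A ∖ B = {W12, W11, W18, W13}, so |A ∖ B| = 4.
|A ∩ B|/|A| = 9/13, so the statement is false.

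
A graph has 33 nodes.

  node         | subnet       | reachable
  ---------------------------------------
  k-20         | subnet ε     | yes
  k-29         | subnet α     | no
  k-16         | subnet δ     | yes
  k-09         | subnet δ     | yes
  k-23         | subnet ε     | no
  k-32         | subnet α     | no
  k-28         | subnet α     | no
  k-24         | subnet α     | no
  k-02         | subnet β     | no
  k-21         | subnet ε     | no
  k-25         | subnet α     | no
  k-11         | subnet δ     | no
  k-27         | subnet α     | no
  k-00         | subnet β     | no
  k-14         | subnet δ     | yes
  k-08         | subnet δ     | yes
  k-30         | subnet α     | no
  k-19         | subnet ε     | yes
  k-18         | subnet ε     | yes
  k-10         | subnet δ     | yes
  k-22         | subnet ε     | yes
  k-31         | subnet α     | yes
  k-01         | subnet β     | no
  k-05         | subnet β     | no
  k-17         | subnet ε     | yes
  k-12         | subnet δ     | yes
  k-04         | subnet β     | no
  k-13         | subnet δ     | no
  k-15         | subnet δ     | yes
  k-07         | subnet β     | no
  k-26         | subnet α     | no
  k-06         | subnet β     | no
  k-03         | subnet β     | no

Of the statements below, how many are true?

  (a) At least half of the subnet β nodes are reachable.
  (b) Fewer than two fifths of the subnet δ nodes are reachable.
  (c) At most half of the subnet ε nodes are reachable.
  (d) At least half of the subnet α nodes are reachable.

(a) subnet β: |A| = 8, |A ∩ B| = 0; needs |A ∩ B| ≥ |A ∖ B| — false.
(b) subnet δ: |A| = 9, |A ∩ B| = 7; needs |A ∩ B| / |A| < 2/5 — false.
(c) subnet ε: |A| = 7, |A ∩ B| = 5; needs |A ∩ B| ≤ |A ∖ B| — false.
(d) subnet α: |A| = 9, |A ∩ B| = 1; needs |A ∩ B| ≥ |A ∖ B| — false.

0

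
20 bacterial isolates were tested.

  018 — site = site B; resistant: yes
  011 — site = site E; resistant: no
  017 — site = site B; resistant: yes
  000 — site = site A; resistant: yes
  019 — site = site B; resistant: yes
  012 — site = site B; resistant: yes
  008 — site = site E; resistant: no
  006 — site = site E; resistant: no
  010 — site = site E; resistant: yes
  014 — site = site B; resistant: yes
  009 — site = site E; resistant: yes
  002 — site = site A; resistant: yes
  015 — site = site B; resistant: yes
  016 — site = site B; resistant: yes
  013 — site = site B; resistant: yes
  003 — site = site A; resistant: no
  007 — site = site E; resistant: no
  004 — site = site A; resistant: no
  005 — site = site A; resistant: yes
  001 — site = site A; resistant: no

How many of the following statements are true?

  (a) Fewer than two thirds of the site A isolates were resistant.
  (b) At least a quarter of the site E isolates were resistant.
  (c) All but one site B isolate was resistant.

(a) site A: |A| = 6, |A ∩ B| = 3; needs |A ∩ B| / |A| < 2/3 — true.
(b) site E: |A| = 6, |A ∩ B| = 2; needs |A ∩ B| / |A| ≥ 1/4 — true.
(c) site B: |A| = 8, |A ∩ B| = 8; needs |A ∖ B| = 1 — false.

2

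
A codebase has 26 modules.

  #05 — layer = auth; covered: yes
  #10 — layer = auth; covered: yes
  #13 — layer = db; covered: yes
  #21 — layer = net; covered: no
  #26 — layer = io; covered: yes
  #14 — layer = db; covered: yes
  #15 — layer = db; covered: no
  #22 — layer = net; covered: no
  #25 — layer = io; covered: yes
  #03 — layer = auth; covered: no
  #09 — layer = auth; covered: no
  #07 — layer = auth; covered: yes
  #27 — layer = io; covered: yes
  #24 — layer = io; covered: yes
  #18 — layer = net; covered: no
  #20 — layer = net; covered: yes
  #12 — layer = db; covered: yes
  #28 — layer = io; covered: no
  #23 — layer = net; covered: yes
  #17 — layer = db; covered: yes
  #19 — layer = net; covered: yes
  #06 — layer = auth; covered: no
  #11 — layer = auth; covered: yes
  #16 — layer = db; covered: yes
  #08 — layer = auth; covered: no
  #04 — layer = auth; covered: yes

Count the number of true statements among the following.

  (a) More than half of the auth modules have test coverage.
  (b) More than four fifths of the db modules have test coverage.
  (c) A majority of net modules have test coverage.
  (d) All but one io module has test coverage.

(a) auth: |A| = 9, |A ∩ B| = 5; needs |A ∩ B| > |A ∖ B| — true.
(b) db: |A| = 6, |A ∩ B| = 5; needs |A ∩ B| / |A| > 4/5 — true.
(c) net: |A| = 6, |A ∩ B| = 3; needs |A ∩ B| > |A ∖ B| — false.
(d) io: |A| = 5, |A ∩ B| = 4; needs |A ∖ B| = 1 — true.

3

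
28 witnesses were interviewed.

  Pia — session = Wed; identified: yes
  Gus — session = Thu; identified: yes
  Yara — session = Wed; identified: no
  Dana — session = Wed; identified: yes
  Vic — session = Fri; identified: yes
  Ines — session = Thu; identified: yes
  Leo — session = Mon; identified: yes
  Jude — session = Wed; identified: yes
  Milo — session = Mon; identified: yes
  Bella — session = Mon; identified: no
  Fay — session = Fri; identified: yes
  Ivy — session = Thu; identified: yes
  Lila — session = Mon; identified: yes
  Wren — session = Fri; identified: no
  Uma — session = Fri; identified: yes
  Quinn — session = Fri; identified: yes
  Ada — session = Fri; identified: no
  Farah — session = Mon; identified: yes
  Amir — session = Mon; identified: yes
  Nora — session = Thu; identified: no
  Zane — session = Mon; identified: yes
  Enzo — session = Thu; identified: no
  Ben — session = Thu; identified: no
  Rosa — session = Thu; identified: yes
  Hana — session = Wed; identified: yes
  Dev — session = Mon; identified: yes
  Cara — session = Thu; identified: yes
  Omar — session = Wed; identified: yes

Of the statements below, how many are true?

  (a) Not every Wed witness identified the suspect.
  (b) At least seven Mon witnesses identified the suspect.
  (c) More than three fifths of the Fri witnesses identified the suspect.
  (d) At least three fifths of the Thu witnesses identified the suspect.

(a) Wed: |A| = 6, |A ∩ B| = 5; needs A ⊄ B (|A ∖ B| ≥ 1) — true.
(b) Mon: |A| = 8, |A ∩ B| = 7; needs |A ∩ B| ≥ 7 — true.
(c) Fri: |A| = 6, |A ∩ B| = 4; needs |A ∩ B| / |A| > 3/5 — true.
(d) Thu: |A| = 8, |A ∩ B| = 5; needs |A ∩ B| / |A| ≥ 3/5 — true.

4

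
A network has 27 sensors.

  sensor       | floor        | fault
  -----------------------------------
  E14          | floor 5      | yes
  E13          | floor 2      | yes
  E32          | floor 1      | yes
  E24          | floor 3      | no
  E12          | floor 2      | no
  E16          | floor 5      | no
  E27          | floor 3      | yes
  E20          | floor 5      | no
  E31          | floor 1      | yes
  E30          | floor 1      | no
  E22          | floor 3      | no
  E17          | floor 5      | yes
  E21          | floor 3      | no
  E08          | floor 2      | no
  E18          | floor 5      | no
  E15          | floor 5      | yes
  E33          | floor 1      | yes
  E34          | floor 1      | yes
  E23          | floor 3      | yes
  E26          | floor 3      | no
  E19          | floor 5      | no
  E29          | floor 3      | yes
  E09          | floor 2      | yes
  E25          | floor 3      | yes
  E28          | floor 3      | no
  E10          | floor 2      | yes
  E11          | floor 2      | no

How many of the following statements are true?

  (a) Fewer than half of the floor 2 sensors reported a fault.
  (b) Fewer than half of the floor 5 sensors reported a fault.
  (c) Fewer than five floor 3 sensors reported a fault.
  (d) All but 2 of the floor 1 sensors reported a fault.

2

(a) floor 2: |A| = 6, |A ∩ B| = 3; needs |A ∩ B| < |A ∖ B| — false.
(b) floor 5: |A| = 7, |A ∩ B| = 3; needs |A ∩ B| < |A ∖ B| — true.
(c) floor 3: |A| = 9, |A ∩ B| = 4; needs |A ∩ B| < 5 — true.
(d) floor 1: |A| = 5, |A ∩ B| = 4; needs |A ∖ B| = 2 — false.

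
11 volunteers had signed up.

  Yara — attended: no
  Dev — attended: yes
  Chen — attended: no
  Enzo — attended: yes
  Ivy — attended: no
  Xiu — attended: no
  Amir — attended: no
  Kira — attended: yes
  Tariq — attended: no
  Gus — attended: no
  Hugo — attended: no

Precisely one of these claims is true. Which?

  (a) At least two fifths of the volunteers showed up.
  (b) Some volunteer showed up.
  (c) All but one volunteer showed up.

(b)

|A| = 11, |A ∩ B| = 3, |A ∖ B| = 8.
(a) requires |A ∩ B| / |A| ≥ 2/5: false.
(b) requires A ∩ B ≠ ∅ (|A ∩ B| ≥ 1): true.
(c) requires |A ∖ B| = 1: false.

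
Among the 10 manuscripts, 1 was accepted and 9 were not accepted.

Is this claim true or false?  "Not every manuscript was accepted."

True

The determiner here denotes the relation: A ⊄ B (|A ∖ B| ≥ 1).
|A| = 10, |A ∩ B| = 1, |A ∖ B| = 9.
So the statement is true.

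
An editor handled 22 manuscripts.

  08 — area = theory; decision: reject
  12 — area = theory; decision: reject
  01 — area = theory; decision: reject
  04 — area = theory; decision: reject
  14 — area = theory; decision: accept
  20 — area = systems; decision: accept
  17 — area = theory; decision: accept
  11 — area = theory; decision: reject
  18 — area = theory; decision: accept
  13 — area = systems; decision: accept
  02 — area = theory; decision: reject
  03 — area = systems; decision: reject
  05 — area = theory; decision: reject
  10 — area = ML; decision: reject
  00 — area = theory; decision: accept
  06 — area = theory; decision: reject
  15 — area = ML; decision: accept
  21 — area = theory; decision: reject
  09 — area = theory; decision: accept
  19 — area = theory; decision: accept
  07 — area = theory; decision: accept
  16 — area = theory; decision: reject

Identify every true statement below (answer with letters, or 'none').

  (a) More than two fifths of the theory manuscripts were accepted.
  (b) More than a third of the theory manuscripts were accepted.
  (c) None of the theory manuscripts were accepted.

(a), (b)

|A| = 17, |A ∩ B| = 7, |A ∖ B| = 10.
(a) |A ∩ B| / |A| > 2/5: holds.
(b) |A ∩ B| / |A| > 1/3: holds.
(c) A ∩ B = ∅ (|A ∩ B| = 0): fails.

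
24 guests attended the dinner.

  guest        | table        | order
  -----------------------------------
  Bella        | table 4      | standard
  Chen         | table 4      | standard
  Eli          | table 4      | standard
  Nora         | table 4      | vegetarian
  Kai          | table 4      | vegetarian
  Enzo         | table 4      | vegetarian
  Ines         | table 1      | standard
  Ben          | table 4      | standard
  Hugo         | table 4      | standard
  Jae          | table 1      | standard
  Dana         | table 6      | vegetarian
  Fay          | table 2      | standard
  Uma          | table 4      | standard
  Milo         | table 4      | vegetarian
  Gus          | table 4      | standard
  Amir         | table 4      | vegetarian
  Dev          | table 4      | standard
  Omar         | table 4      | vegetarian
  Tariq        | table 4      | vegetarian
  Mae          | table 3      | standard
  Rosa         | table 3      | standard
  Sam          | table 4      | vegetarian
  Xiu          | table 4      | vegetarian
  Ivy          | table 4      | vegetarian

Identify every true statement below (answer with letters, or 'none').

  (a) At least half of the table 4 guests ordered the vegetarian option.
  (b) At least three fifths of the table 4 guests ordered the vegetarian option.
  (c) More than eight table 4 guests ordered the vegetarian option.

(a), (c)

|A| = 18, |A ∩ B| = 10, |A ∖ B| = 8.
(a) |A ∩ B| ≥ |A ∖ B|: holds.
(b) |A ∩ B| / |A| ≥ 3/5: fails.
(c) |A ∩ B| > 8: holds.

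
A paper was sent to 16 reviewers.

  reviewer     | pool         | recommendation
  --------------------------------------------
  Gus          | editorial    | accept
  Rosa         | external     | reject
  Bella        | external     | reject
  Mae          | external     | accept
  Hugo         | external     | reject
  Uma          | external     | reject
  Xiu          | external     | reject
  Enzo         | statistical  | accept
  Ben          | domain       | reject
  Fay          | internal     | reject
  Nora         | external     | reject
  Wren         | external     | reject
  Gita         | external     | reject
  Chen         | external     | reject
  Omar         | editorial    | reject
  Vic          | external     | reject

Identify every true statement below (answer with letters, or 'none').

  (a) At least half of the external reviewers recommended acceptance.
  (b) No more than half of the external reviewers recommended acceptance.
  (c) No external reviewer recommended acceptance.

(b)

|A| = 11, |A ∩ B| = 1, |A ∖ B| = 10.
(a) |A ∩ B| ≥ |A ∖ B|: fails.
(b) |A ∩ B| ≤ |A ∖ B|: holds.
(c) A ∩ B = ∅ (|A ∩ B| = 0): fails.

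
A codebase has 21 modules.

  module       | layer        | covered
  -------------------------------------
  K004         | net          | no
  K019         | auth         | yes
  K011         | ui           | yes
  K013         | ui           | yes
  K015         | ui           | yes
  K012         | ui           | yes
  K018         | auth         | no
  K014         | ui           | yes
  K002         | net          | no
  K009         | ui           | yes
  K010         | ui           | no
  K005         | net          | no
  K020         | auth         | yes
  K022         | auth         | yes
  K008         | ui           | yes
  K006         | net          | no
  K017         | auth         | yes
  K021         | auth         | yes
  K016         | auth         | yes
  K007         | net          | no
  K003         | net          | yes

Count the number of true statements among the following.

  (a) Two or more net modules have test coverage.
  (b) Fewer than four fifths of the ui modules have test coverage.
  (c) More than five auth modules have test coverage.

(a) net: |A| = 6, |A ∩ B| = 1; needs |A ∩ B| ≥ 2 — false.
(b) ui: |A| = 8, |A ∩ B| = 7; needs |A ∩ B| / |A| < 4/5 — false.
(c) auth: |A| = 7, |A ∩ B| = 6; needs |A ∩ B| > 5 — true.

1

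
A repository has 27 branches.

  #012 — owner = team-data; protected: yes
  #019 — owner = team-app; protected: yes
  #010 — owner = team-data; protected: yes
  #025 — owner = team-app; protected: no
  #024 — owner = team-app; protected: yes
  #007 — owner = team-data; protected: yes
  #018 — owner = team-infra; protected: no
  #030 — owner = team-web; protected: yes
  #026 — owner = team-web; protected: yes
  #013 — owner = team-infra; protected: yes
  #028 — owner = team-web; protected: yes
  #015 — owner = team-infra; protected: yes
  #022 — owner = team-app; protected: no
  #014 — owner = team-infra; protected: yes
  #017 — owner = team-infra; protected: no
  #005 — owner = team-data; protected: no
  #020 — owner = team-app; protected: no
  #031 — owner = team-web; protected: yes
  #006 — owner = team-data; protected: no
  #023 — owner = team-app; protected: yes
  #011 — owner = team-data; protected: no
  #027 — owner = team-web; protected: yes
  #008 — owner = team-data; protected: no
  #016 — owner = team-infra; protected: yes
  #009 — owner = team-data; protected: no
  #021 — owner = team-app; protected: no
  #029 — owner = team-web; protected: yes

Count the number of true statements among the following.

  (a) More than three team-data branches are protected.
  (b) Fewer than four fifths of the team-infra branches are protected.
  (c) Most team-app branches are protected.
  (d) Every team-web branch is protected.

(a) team-data: |A| = 8, |A ∩ B| = 3; needs |A ∩ B| > 3 — false.
(b) team-infra: |A| = 6, |A ∩ B| = 4; needs |A ∩ B| / |A| < 4/5 — true.
(c) team-app: |A| = 7, |A ∩ B| = 3; needs |A ∩ B| > |A ∖ B| — false.
(d) team-web: |A| = 6, |A ∩ B| = 6; needs A ⊆ B, i.e. every element of A is in B (|A ∖ B| = 0) — true.

2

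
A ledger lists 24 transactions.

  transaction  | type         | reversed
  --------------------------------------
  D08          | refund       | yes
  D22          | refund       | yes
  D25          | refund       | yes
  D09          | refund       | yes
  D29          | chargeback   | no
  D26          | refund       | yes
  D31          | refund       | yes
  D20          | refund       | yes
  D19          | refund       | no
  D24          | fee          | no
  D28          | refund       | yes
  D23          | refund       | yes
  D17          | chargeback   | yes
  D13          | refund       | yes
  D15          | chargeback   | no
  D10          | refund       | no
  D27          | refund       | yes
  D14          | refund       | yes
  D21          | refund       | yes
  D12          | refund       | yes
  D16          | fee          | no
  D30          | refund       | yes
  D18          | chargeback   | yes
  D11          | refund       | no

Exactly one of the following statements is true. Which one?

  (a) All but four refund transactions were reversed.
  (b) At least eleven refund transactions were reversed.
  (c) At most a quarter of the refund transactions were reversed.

|A| = 18, |A ∩ B| = 15, |A ∖ B| = 3.
(a) requires |A ∖ B| = 4: false.
(b) requires |A ∩ B| ≥ 11: true.
(c) requires |A ∩ B| / |A| ≤ 1/4: false.

(b)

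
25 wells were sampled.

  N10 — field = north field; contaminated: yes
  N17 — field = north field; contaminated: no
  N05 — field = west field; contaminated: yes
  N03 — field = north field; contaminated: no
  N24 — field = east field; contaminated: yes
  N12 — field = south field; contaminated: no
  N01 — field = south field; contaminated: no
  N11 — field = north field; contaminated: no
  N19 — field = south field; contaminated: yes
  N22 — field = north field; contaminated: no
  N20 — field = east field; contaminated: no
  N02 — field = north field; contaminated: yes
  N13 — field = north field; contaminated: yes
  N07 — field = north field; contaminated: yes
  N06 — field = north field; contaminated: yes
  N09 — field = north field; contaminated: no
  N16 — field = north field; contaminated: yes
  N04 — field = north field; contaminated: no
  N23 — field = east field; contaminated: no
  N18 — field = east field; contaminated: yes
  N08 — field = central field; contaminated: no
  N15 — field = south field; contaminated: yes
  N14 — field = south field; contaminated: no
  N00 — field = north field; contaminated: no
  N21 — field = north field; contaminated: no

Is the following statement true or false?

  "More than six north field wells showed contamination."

Truth condition: |A ∩ B| > 6.
A (the restrictor) = {N10, N17, N03, N11, N22, N02, N13, N07, N06, N09, N16, N04, N00, N21}, |A| = 14.
A ∩ B = {N10, N02, N13, N07, N06, N16}, so |A ∩ B| = 6.
|A ∩ B| = 6, so the statement is false.

False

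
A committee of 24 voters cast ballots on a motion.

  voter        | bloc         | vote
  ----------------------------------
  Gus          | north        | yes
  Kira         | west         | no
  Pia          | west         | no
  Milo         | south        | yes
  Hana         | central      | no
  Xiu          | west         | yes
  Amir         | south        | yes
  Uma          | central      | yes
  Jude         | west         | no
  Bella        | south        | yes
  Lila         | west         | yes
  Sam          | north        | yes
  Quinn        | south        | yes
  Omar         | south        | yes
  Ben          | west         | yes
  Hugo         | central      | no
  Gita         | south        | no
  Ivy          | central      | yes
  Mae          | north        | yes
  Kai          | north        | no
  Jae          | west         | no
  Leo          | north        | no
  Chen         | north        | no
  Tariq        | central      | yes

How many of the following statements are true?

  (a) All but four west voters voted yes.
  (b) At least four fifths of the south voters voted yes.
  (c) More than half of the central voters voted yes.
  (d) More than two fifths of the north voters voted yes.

(a) west: |A| = 7, |A ∩ B| = 3; needs |A ∖ B| = 4 — true.
(b) south: |A| = 6, |A ∩ B| = 5; needs |A ∩ B| / |A| ≥ 4/5 — true.
(c) central: |A| = 5, |A ∩ B| = 3; needs |A ∩ B| > |A ∖ B| — true.
(d) north: |A| = 6, |A ∩ B| = 3; needs |A ∩ B| / |A| > 2/5 — true.

4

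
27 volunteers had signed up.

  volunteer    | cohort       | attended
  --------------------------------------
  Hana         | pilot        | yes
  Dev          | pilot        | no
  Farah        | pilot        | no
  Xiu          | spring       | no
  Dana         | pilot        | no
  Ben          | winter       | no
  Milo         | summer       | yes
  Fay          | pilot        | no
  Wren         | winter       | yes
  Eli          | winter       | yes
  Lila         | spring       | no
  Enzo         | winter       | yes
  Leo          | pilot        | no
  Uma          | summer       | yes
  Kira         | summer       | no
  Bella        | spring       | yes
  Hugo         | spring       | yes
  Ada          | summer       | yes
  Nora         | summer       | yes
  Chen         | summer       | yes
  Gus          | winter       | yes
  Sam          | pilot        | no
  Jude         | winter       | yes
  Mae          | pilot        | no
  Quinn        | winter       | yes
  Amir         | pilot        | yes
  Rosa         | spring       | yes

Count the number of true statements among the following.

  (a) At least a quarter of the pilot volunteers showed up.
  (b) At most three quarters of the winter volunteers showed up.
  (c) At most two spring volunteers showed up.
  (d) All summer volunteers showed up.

(a) pilot: |A| = 9, |A ∩ B| = 2; needs |A ∩ B| / |A| ≥ 1/4 — false.
(b) winter: |A| = 7, |A ∩ B| = 6; needs |A ∩ B| / |A| ≤ 3/4 — false.
(c) spring: |A| = 5, |A ∩ B| = 3; needs |A ∩ B| ≤ 2 — false.
(d) summer: |A| = 6, |A ∩ B| = 5; needs A ⊆ B, i.e. every element of A is in B (|A ∖ B| = 0) — false.

0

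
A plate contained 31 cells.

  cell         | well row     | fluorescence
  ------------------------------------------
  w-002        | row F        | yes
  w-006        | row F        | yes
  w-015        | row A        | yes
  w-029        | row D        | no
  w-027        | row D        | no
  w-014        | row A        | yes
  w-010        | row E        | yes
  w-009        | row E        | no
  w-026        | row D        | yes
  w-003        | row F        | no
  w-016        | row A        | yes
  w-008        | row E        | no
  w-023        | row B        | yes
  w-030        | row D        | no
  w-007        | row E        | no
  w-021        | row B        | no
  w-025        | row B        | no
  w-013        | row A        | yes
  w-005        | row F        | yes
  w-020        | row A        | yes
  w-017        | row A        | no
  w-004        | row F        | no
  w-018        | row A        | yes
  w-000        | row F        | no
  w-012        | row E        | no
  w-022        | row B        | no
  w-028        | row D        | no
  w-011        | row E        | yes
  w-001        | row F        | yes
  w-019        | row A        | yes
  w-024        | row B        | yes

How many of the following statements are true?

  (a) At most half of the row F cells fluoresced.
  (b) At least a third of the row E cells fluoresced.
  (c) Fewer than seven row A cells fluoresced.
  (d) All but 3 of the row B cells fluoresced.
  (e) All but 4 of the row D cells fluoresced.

3

(a) row F: |A| = 7, |A ∩ B| = 4; needs |A ∩ B| ≤ |A ∖ B| — false.
(b) row E: |A| = 6, |A ∩ B| = 2; needs |A ∩ B| / |A| ≥ 1/3 — true.
(c) row A: |A| = 8, |A ∩ B| = 7; needs |A ∩ B| < 7 — false.
(d) row B: |A| = 5, |A ∩ B| = 2; needs |A ∖ B| = 3 — true.
(e) row D: |A| = 5, |A ∩ B| = 1; needs |A ∖ B| = 4 — true.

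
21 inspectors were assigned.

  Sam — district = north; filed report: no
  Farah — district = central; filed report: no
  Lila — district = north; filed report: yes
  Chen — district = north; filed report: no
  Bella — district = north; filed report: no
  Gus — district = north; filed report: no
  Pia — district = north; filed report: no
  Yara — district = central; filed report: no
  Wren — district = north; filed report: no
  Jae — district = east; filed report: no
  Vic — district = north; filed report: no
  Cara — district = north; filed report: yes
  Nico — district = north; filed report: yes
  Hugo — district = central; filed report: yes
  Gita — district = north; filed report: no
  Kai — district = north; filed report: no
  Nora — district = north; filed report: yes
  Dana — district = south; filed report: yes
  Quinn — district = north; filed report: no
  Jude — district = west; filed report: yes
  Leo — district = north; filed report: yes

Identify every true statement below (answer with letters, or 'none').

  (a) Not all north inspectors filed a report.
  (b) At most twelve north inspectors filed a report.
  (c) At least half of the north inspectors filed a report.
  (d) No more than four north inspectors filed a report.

(a), (b)

|A| = 15, |A ∩ B| = 5, |A ∖ B| = 10.
(a) A ⊄ B (|A ∖ B| ≥ 1): holds.
(b) |A ∩ B| ≤ 12: holds.
(c) |A ∩ B| ≥ |A ∖ B|: fails.
(d) |A ∩ B| ≤ 4: fails.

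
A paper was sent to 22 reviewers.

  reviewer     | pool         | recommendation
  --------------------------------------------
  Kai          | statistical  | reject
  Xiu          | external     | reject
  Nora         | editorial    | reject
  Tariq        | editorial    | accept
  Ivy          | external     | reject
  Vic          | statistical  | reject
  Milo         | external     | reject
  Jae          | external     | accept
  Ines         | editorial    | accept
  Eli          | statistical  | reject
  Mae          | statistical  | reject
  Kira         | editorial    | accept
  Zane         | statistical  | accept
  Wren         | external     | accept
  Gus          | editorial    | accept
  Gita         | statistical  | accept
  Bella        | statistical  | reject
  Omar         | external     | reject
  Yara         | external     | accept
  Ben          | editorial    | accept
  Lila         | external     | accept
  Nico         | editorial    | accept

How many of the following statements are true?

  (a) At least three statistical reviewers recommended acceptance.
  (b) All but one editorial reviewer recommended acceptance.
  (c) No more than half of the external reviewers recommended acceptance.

2

(a) statistical: |A| = 7, |A ∩ B| = 2; needs |A ∩ B| ≥ 3 — false.
(b) editorial: |A| = 7, |A ∩ B| = 6; needs |A ∖ B| = 1 — true.
(c) external: |A| = 8, |A ∩ B| = 4; needs |A ∩ B| ≤ |A ∖ B| — true.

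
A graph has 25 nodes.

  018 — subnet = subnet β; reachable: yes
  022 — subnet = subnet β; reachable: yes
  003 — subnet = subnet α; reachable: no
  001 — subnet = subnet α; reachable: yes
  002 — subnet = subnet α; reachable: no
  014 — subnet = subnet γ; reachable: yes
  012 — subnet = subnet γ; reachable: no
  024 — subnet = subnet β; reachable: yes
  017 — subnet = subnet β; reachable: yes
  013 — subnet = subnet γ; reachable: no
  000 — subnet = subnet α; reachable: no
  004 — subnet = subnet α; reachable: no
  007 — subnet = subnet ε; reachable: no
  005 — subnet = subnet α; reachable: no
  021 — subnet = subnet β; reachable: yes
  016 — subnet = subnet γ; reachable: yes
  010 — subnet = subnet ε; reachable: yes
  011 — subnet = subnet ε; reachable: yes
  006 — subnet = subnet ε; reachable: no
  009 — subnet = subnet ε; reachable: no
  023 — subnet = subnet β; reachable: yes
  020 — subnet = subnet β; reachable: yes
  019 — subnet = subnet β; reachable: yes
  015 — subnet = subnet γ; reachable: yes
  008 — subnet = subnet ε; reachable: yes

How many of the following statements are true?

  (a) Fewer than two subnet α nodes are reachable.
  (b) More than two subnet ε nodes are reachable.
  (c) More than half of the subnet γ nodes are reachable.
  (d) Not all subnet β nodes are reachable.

3

(a) subnet α: |A| = 6, |A ∩ B| = 1; needs |A ∩ B| < 2 — true.
(b) subnet ε: |A| = 6, |A ∩ B| = 3; needs |A ∩ B| > 2 — true.
(c) subnet γ: |A| = 5, |A ∩ B| = 3; needs |A ∩ B| > |A ∖ B| — true.
(d) subnet β: |A| = 8, |A ∩ B| = 8; needs A ⊄ B (|A ∖ B| ≥ 1) — false.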